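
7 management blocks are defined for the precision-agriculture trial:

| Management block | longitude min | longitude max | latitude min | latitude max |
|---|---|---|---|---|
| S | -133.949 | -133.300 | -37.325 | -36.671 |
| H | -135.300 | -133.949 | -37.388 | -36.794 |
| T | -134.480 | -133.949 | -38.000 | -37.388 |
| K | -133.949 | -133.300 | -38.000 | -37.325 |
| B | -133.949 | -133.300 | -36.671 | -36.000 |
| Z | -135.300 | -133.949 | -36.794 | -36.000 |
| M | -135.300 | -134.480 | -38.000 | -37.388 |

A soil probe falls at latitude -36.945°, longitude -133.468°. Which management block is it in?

S

The point has longitude = -133.468 and latitude = -36.945.
Only S satisfies -133.949 ≤ longitude ≤ -133.300 and -37.325 ≤ latitude ≤ -36.671.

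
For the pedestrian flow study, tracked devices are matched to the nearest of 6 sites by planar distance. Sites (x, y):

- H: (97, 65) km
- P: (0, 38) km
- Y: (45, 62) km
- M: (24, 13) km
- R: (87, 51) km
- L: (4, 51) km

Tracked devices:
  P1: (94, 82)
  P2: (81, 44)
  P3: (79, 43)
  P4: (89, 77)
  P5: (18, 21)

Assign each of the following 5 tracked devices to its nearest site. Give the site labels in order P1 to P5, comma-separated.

P1 → H (d²=298.00)
P2 → R (d²=85.00)
P3 → R (d²=128.00)
P4 → H (d²=208.00)
P5 → M (d²=100.00)

H, R, R, H, M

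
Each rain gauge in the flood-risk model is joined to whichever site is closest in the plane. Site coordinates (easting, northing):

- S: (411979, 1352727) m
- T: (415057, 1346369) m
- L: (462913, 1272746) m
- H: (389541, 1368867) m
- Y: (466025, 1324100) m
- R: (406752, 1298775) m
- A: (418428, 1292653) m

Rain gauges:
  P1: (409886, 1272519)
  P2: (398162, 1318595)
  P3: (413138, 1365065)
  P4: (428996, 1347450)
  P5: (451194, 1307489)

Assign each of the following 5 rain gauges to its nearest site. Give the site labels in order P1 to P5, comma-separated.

P1 → A (d²=478343720.00)
P2 → R (d²=466620500.00)
P3 → S (d²=153569525.00)
P4 → T (d²=195464282.00)
P5 → Y (d²=495883882.00)

A, R, S, T, Y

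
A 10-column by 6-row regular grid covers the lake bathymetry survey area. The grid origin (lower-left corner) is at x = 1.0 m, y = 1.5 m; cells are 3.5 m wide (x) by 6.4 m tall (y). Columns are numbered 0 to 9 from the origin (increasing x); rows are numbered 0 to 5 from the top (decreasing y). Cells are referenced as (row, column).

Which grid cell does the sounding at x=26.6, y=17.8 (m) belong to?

(3, 7)

Column index: ⌊(26.6 − 1.0) / 3.5⌋ = ⌊7.314⌋ = 7
Row offset from origin: ⌊(17.8 − 1.5) / 6.4⌋ = ⌊2.547⌋ = 2 → row 3 (counted from top)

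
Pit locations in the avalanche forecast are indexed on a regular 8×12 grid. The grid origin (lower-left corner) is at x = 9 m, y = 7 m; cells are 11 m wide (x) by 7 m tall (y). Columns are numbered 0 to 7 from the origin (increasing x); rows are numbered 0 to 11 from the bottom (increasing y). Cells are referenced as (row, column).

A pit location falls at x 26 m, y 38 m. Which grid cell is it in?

(4, 1)

Column index: ⌊(26 − 9) / 11⌋ = ⌊1.545⌋ = 1
Row offset from origin: ⌊(38 − 7) / 7⌋ = ⌊4.429⌋ = 4 → row 4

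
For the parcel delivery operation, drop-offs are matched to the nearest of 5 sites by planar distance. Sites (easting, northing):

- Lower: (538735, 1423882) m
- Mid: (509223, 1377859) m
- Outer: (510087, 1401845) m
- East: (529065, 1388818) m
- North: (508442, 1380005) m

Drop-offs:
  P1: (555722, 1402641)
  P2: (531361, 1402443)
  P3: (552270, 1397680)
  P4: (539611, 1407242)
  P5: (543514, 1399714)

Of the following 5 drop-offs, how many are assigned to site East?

3

P1 → Lower
P2 → East
P3 → East
P4 → Lower
P5 → East
3 of the 5 go to East.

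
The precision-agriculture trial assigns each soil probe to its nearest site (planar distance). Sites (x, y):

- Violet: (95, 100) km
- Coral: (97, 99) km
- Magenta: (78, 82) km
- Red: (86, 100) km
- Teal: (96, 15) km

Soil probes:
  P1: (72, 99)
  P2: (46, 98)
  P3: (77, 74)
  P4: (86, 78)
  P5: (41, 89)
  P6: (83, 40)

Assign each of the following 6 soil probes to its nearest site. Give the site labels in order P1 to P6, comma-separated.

P1 → Red (d²=197.00)
P2 → Magenta (d²=1280.00)
P3 → Magenta (d²=65.00)
P4 → Magenta (d²=80.00)
P5 → Magenta (d²=1418.00)
P6 → Teal (d²=794.00)

Red, Magenta, Magenta, Magenta, Magenta, Teal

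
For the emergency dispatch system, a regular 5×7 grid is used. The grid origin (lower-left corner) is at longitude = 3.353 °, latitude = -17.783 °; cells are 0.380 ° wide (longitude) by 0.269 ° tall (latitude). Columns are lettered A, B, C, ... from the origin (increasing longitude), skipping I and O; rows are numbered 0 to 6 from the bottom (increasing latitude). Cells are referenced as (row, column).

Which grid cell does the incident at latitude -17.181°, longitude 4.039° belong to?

Column index: ⌊(4.039 − 3.353) / 0.380⌋ = ⌊1.805⌋ = 1 → column B
Row offset from origin: ⌊(-17.181 − -17.783) / 0.269⌋ = ⌊2.238⌋ = 2 → row 2

(2, B)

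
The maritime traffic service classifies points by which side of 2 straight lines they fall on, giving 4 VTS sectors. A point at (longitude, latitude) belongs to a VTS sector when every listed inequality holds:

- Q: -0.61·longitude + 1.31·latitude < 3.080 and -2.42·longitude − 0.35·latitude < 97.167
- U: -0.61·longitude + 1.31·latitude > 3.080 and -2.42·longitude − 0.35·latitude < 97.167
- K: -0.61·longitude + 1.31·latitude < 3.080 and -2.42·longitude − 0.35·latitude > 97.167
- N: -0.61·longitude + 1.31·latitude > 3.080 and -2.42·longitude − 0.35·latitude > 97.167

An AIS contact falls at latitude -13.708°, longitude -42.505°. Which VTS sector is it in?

-0.61·-42.505 + 1.31·-13.708 = 7.971, which is > 3.080
-2.42·-42.505 − 0.35·-13.708 = 107.660, which is > 97.167
This sign pattern matches N.

N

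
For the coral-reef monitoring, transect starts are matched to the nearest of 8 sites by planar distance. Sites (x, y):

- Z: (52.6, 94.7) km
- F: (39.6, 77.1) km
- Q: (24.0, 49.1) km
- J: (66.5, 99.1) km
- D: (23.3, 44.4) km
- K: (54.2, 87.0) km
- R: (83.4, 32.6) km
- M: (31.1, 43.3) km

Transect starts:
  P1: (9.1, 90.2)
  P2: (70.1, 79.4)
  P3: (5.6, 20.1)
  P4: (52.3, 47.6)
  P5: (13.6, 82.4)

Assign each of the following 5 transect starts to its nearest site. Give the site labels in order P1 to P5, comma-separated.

F, K, D, M, F

P1 → F (d²=1101.86)
P2 → K (d²=310.57)
P3 → D (d²=903.78)
P4 → M (d²=467.93)
P5 → F (d²=704.09)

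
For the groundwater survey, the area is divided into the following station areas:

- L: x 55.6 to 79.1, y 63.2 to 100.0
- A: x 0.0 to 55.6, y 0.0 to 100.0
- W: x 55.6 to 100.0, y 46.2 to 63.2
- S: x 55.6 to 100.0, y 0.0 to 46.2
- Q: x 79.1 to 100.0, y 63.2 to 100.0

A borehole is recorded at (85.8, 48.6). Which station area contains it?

The point has x = 85.8 and y = 48.6.
Only W satisfies 55.6 ≤ x ≤ 100.0 and 46.2 ≤ y ≤ 63.2.

W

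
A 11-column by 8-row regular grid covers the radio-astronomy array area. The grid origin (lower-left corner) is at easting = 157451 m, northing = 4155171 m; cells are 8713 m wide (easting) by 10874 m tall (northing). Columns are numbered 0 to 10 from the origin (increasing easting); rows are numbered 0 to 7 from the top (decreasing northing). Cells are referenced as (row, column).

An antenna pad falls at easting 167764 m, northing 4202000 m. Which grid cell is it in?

(3, 1)

Column index: ⌊(167764 − 157451) / 8713⌋ = ⌊1.184⌋ = 1
Row offset from origin: ⌊(4202000 − 4155171) / 10874⌋ = ⌊4.307⌋ = 4 → row 3 (counted from top)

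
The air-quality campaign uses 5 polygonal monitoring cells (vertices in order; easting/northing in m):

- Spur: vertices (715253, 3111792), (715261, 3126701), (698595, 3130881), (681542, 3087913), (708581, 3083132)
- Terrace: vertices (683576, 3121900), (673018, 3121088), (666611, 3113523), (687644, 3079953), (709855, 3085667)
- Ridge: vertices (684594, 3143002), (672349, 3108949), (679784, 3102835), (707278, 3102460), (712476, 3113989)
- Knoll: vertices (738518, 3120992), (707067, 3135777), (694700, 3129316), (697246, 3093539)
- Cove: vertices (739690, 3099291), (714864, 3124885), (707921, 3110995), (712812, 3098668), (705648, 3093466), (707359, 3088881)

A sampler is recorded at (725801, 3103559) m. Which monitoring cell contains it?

Cove

Cast a ray rightward from (725801, 3103559). For each polygon, the edges (by vertex number in listed order) whose endpoints lie on opposite sides of northing = 3103559, where each meets that height, and whether that is right or left of the point:
Spur: 3–4 at easting≈687751.5 (left), 5–1 at easting≈713336.4 (left) → 0 crossings.
Terrace: 3–4 at easting≈672853.9 (left), 5–1 at easting≈696878.3 (left) → 0 crossings.
Ridge: 2–3 at easting≈678903.6 (left), 4–5 at easting≈707773.5 (left) → 0 crossings.
Knoll: 3–4 at easting≈696532.9 (left), 4–1 at easting≈712309.8 (left) → 0 crossings.
Cove: 1–2 at easting≈735550.1 (right), 3–4 at easting≈710871.4 (left) → 1 crossing.
Only Cove has an odd count, so the point is inside Cove.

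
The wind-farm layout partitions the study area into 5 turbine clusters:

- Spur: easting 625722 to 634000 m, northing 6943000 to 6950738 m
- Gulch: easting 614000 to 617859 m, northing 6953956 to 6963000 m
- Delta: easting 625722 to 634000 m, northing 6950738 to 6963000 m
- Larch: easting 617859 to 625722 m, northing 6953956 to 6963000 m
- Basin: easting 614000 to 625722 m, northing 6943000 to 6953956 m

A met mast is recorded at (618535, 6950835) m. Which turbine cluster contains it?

The point has easting = 618535 and northing = 6950835.
Only Basin satisfies 614000 ≤ easting ≤ 625722 and 6943000 ≤ northing ≤ 6953956.

Basin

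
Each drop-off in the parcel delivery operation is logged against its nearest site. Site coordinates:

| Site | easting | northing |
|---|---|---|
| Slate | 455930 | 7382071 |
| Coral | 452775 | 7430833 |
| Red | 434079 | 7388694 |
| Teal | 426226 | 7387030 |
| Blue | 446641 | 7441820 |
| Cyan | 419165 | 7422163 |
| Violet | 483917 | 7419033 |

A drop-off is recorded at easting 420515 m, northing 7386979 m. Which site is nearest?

Squared distances to each site:
Slate: 1278310689.000; Coral: 2963880916.000; Red: 186923321.000; Teal: 32618122.000; Blue: 3690103157.000; Cyan: 1239736356.000; Violet: 5047272520.000.
Minimum at Teal.

Teal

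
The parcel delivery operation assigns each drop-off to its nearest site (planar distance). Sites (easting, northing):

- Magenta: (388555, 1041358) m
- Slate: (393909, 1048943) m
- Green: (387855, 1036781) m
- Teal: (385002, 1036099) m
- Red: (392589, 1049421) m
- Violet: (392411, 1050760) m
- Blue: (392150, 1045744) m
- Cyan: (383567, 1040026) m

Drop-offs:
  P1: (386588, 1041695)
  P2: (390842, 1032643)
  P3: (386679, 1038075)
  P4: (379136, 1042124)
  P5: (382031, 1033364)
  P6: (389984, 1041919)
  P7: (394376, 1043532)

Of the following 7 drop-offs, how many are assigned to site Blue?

P1 → Magenta
P2 → Green
P3 → Green
P4 → Cyan
P5 → Teal
P6 → Magenta
P7 → Blue
1 of the 7 goes to Blue.

1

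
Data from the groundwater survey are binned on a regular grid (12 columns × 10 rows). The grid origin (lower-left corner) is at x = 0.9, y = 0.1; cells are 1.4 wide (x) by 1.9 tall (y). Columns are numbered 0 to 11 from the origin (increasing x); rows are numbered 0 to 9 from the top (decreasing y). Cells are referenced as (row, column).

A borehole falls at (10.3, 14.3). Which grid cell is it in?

Column index: ⌊(10.3 − 0.9) / 1.4⌋ = ⌊6.714⌋ = 6
Row offset from origin: ⌊(14.3 − 0.1) / 1.9⌋ = ⌊7.474⌋ = 7 → row 2 (counted from top)

(2, 6)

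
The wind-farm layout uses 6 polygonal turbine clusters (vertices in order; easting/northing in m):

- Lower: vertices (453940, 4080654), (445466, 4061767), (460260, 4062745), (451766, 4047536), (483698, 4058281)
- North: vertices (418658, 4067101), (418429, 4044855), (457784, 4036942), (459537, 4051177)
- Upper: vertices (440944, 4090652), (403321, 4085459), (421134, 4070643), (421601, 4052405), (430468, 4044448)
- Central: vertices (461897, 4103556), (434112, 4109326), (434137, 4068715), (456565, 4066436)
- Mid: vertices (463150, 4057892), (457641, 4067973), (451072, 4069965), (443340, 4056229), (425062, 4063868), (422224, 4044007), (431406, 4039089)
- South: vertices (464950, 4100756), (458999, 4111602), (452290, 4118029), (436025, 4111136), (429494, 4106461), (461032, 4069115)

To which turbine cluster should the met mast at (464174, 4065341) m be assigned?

Cast a ray rightward from (464174, 4065341). For each polygon, the edges (by vertex number in listed order) whose endpoints lie on opposite sides of northing = 4065341, where each meets that height, and whether that is right or left of the point:
Lower: 1–2 at easting≈447069.5 (left), 5–1 at easting≈474307.6 (right) → 1 crossing.
North: 1–2 at easting≈418639.9 (left), 4–1 at easting≈423176.2 (left) → 0 crossings.
Upper: 3–4 at easting≈421269.8 (left), 5–1 at easting≈435205.1 (left) → 0 crossings.
Central: no edge straddles that height → 0 crossings.
Mid: 1–2 at easting≈459079.3 (left), 3–4 at easting≈448469.1 (left) → 0 crossings.
South: no edge straddles that height → 0 crossings.
Only Lower has an odd count, so the point is inside Lower.

Lower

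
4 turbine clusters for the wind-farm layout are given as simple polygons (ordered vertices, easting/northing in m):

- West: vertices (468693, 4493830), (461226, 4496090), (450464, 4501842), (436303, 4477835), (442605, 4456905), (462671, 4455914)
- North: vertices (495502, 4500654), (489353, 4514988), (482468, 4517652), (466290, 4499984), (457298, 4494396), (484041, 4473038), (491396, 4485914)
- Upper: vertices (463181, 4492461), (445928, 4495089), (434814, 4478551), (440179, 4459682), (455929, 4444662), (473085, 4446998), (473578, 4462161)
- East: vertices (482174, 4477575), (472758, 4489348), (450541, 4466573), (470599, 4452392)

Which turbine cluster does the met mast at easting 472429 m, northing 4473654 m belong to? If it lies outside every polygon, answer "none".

Cast a ray rightward from (472429, 4473654). For each polygon, the edges (by vertex number in listed order) whose endpoints lie on opposite sides of northing = 4473654, where each meets that height, and whether that is right or left of the point:
West: 4–5 at easting≈437561.9 (left), 6–1 at easting≈465488.6 (left) → 0 crossings.
North: 5–6 at easting≈483269.7 (right), 6–7 at easting≈484392.9 (right) → 2 crossings.
Upper: 3–4 at easting≈436206.4 (left), 7–1 at easting≈469634.3 (left) → 0 crossings.
East: 2–3 at easting≈457448.5 (left), 4–1 at easting≈480371.8 (right) → 1 crossing.
Only East has an odd count, so the point is inside East.

East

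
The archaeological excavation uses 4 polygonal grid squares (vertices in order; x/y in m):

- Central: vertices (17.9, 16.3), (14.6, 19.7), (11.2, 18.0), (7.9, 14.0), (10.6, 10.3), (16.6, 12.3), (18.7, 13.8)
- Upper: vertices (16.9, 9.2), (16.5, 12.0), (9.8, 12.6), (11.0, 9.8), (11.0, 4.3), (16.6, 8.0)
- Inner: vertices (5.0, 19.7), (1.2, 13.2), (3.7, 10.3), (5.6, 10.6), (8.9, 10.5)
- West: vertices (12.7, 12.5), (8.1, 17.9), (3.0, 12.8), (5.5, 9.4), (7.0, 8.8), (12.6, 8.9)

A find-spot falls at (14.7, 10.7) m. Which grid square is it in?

Upper

Cast a ray rightward from (14.7, 10.7). For each polygon, the edges (by vertex number in listed order) whose endpoints lie on opposite sides of y = 10.7, where each meets that height, and whether that is right or left of the point:
Central: 4–5 at x≈10.31 (left), 5–6 at x≈11.80 (left) → 0 crossings.
Upper: 1–2 at x≈16.69 (right), 3–4 at x≈10.61 (left) → 1 crossing.
Inner: 2–3 at x≈3.36 (left), 5–1 at x≈8.82 (left) → 0 crossings.
West: 3–4 at x≈4.54 (left), 6–1 at x≈12.65 (left) → 0 crossings.
Only Upper has an odd count, so the point is inside Upper.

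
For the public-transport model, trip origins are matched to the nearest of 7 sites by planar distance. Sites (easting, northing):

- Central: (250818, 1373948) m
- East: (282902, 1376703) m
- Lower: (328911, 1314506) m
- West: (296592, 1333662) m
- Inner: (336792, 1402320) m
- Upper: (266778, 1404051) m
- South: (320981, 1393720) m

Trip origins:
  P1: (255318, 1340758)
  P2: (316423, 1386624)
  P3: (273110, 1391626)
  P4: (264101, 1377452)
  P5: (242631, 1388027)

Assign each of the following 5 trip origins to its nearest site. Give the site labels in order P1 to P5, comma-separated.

Central, South, Upper, Central, Central

P1 → Central (d²=1121826100.00)
P2 → South (d²=71128580.00)
P3 → Upper (d²=194474849.00)
P4 → Central (d²=188716105.00)
P5 → Central (d²=265245210.00)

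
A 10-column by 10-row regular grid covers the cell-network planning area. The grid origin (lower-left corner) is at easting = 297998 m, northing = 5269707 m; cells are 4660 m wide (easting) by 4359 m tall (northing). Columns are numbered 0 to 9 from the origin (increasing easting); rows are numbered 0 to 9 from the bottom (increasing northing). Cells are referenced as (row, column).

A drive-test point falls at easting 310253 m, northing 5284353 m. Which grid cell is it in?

Column index: ⌊(310253 − 297998) / 4660⌋ = ⌊2.630⌋ = 2
Row offset from origin: ⌊(5284353 − 5269707) / 4359⌋ = ⌊3.360⌋ = 3 → row 3

(3, 2)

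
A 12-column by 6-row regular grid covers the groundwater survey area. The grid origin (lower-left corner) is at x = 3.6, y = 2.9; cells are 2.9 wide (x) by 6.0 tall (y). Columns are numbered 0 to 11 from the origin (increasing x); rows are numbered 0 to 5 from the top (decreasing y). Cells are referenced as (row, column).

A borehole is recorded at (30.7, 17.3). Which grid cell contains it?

Column index: ⌊(30.7 − 3.6) / 2.9⌋ = ⌊9.345⌋ = 9
Row offset from origin: ⌊(17.3 − 2.9) / 6.0⌋ = ⌊2.400⌋ = 2 → row 3 (counted from top)

(3, 9)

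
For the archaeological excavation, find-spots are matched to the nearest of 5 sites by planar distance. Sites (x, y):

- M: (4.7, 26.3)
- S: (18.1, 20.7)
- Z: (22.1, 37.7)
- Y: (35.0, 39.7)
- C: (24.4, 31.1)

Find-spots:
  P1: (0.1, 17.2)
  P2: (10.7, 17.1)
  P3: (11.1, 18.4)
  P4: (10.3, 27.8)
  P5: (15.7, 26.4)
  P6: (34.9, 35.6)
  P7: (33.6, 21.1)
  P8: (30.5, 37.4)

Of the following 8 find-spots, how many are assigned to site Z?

0

P1 → M
P2 → S
P3 → S
P4 → M
P5 → S
P6 → Y
P7 → C
P8 → Y
0 of the 8 go to Z.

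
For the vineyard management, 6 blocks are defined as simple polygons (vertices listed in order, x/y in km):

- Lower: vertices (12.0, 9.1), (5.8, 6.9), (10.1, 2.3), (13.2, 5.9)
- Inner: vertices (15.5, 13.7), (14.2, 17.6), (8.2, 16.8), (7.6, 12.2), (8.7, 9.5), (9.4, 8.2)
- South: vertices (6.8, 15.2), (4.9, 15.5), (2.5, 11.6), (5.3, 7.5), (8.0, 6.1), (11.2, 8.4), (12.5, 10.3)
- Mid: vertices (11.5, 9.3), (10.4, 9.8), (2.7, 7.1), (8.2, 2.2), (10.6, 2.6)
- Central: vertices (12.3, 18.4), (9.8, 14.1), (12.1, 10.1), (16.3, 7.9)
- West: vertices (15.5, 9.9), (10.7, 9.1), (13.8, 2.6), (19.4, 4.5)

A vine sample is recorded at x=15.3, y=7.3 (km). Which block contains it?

West

Cast a ray rightward from (15.3, 7.3). For each polygon, the edges (by vertex number in listed order) whose endpoints lie on opposite sides of y = 7.3, where each meets that height, and whether that is right or left of the point:
Lower: 1–2 at x≈6.93 (left), 4–1 at x≈12.67 (left) → 0 crossings.
Inner: no edge straddles that height → 0 crossings.
South: 4–5 at x≈5.69 (left), 5–6 at x≈9.67 (left) → 0 crossings.
Mid: 2–3 at x≈3.27 (left), 5–1 at x≈11.23 (left) → 0 crossings.
Central: no edge straddles that height → 0 crossings.
West: 2–3 at x≈11.56 (left), 4–1 at x≈17.38 (right) → 1 crossing.
Only West has an odd count, so the point is inside West.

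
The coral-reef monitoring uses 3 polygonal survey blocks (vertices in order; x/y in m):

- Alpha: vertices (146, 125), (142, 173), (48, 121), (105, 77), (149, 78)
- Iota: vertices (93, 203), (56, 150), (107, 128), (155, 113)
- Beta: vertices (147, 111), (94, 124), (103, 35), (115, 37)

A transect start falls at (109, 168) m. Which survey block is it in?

Cast a ray rightward from (109, 168). For each polygon, the edges (by vertex number in listed order) whose endpoints lie on opposite sides of y = 168, where each meets that height, and whether that is right or left of the point:
Alpha: 1–2 at x≈142.4 (right), 2–3 at x≈133.0 (right) → 2 crossings.
Iota: 1–2 at x≈68.6 (left), 4–1 at x≈117.1 (right) → 1 crossing.
Beta: no edge straddles that height → 0 crossings.
Only Iota has an odd count, so the point is inside Iota.

Iota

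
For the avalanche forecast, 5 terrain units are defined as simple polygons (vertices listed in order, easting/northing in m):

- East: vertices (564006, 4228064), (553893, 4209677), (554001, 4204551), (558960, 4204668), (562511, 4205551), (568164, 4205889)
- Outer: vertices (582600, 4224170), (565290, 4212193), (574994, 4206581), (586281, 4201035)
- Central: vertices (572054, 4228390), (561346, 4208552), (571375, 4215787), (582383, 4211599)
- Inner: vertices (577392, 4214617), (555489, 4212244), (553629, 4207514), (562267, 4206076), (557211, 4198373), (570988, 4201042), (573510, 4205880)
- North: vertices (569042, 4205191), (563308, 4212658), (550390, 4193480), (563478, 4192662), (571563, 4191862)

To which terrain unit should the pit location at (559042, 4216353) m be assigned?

Cast a ray rightward from (559042, 4216353). For each polygon, the edges (by vertex number in listed order) whose endpoints lie on opposite sides of northing = 4216353, where each meets that height, and whether that is right or left of the point:
East: 1–2 at easting≈557564.9 (left), 6–1 at easting≈566201.9 (right) → 1 crossing.
Outer: 1–2 at easting≈571302.3 (right), 4–1 at easting≈583843.8 (right) → 2 crossings.
Central: 1–2 at easting≈565556.8 (right), 4–1 at easting≈579458.6 (right) → 2 crossings.
Inner: no edge straddles that height → 0 crossings.
North: no edge straddles that height → 0 crossings.
Only East has an odd count, so the point is inside East.

East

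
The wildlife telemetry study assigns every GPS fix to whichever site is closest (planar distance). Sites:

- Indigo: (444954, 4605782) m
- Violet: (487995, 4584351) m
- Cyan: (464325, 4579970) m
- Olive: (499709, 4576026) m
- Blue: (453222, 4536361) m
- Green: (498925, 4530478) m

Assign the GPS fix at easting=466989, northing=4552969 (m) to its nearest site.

Blue

Squared distances to each site:
Indigo: 3274754194.000; Violet: 1426081960.000; Cyan: 736150897.000; Olive: 1602223649.000; Blue: 465355953.000; Green: 1525753177.000.
Minimum at Blue.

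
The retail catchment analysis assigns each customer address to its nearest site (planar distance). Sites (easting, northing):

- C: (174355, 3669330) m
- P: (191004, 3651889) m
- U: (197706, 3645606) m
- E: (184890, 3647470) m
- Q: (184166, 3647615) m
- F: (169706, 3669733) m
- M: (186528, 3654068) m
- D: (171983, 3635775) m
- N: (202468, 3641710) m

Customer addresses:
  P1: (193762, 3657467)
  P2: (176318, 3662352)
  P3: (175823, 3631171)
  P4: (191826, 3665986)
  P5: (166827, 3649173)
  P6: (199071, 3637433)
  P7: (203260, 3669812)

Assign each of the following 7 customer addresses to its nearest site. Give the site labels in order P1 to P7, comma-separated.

P1 → P (d²=38720648.00)
P2 → C (d²=52545853.00)
P3 → D (d²=35942416.00)
P4 → M (d²=170107528.00)
P5 → D (d²=206090740.00)
P6 → N (d²=29832338.00)
P7 → P (d²=471443465.00)

P, C, D, M, D, N, P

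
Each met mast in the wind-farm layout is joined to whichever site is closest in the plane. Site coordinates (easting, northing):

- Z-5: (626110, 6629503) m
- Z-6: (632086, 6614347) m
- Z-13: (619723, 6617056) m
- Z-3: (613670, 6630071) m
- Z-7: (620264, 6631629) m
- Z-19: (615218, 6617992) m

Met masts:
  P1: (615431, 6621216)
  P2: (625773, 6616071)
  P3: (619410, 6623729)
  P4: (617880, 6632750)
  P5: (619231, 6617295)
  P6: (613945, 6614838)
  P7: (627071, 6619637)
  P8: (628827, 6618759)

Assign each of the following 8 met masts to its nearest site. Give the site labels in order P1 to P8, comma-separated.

P1 → Z-19 (d²=10439545.00)
P2 → Z-13 (d²=37572725.00)
P3 → Z-13 (d²=44626898.00)
P4 → Z-7 (d²=6940097.00)
P5 → Z-13 (d²=299185.00)
P6 → Z-19 (d²=11568245.00)
P7 → Z-6 (d²=53134325.00)
P8 → Z-6 (d²=30086825.00)

Z-19, Z-13, Z-13, Z-7, Z-13, Z-19, Z-6, Z-6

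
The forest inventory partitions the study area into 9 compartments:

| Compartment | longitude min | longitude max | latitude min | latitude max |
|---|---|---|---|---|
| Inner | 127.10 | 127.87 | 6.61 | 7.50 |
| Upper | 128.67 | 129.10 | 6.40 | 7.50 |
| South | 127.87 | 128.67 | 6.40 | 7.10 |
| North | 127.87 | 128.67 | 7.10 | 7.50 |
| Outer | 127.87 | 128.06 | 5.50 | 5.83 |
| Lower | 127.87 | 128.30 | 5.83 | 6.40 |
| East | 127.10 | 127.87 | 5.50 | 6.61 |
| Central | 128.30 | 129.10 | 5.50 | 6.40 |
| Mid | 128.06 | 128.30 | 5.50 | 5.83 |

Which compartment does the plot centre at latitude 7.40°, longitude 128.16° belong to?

The point has longitude = 128.16 and latitude = 7.40.
Only North satisfies 127.87 ≤ longitude ≤ 128.67 and 7.10 ≤ latitude ≤ 7.50.

North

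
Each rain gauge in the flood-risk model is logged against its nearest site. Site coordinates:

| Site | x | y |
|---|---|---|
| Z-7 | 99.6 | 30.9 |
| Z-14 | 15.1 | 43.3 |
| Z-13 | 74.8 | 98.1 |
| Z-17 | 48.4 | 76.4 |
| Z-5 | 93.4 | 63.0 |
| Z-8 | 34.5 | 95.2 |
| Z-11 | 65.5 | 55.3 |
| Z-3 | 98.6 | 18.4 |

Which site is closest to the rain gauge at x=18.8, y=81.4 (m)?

Z-8

Squared distances to each site:
Z-7: 9078.890; Z-14: 1465.300; Z-13: 3414.890; Z-17: 901.160; Z-5: 5903.720; Z-8: 436.930; Z-11: 2862.100; Z-3: 10337.040.
Minimum at Z-8.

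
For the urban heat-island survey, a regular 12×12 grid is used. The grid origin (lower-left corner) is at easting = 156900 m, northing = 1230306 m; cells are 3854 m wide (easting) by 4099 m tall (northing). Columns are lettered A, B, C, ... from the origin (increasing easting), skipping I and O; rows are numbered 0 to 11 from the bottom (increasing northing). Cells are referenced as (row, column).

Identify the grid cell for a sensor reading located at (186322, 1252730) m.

(5, H)

Column index: ⌊(186322 − 156900) / 3854⌋ = ⌊7.634⌋ = 7 → column H
Row offset from origin: ⌊(1252730 − 1230306) / 4099⌋ = ⌊5.471⌋ = 5 → row 5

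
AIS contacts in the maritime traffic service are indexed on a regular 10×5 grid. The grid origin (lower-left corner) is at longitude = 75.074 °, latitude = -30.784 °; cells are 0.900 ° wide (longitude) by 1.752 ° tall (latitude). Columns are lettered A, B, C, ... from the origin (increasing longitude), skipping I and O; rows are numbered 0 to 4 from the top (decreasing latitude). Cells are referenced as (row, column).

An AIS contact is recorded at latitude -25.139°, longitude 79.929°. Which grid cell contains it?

Column index: ⌊(79.929 − 75.074) / 0.900⌋ = ⌊5.394⌋ = 5 → column F
Row offset from origin: ⌊(-25.139 − -30.784) / 1.752⌋ = ⌊3.222⌋ = 3 → row 1 (counted from top)

(1, F)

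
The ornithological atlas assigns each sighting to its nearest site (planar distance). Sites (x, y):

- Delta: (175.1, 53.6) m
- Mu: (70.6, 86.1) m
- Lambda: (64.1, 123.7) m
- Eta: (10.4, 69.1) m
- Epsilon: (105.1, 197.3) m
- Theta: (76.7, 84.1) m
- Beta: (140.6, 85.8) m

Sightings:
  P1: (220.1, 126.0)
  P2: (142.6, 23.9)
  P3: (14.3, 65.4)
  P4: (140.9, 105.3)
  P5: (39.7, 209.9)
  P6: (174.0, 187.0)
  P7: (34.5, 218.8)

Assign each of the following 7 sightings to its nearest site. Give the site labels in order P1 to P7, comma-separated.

Delta, Delta, Eta, Beta, Epsilon, Epsilon, Epsilon

P1 → Delta (d²=7266.76)
P2 → Delta (d²=1938.34)
P3 → Eta (d²=28.90)
P4 → Beta (d²=380.34)
P5 → Epsilon (d²=4435.92)
P6 → Epsilon (d²=4853.30)
P7 → Epsilon (d²=5446.61)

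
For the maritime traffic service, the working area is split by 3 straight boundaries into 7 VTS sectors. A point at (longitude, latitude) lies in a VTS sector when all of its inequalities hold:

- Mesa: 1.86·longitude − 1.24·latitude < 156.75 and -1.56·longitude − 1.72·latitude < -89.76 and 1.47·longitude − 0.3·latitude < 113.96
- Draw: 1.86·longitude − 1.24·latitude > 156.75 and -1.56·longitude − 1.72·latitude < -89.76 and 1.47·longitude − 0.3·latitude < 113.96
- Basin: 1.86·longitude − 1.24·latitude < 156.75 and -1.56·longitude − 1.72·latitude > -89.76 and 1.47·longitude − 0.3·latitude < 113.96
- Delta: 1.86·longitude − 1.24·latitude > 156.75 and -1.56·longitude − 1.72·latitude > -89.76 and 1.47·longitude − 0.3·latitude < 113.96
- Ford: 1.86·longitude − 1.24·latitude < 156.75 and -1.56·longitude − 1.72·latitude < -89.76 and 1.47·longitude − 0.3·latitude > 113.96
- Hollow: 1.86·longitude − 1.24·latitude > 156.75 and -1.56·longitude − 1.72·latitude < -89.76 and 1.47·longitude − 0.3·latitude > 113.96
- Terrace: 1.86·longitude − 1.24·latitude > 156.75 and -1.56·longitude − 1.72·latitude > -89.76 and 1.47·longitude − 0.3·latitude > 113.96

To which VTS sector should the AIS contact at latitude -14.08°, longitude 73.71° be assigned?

1.86·73.71 − 1.24·-14.08 = 154.560, which is < 156.75
-1.56·73.71 − 1.72·-14.08 = -90.770, which is < -89.76
1.47·73.71 − 0.3·-14.08 = 112.578, which is < 113.96
This sign pattern matches Mesa.

Mesa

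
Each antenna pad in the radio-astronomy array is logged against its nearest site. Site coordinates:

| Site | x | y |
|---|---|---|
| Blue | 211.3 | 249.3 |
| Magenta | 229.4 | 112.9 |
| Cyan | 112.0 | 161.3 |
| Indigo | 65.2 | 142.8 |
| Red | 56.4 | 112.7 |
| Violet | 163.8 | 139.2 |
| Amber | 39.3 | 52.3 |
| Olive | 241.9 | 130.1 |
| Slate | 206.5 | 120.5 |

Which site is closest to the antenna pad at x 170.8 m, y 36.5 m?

Squared distances to each site:
Blue: 46924.090; Magenta: 9270.920; Cyan: 19032.480; Indigo: 22451.050; Red: 18893.800; Violet: 10596.290; Amber: 17541.890; Olive: 13816.170; Slate: 8330.490.
Minimum at Slate.

Slate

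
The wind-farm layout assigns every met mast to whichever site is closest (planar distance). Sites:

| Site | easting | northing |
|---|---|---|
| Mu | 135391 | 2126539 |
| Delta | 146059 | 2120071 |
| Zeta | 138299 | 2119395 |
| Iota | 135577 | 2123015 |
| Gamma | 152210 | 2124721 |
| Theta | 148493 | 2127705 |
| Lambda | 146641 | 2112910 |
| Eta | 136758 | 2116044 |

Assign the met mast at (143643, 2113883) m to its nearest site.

Lambda

Squared distances to each site:
Mu: 228269840.000; Delta: 44128400.000; Zeta: 58940480.000; Iota: 148453780.000; Gamma: 190855733.000; Theta: 214570184.000; Lambda: 9934733.000; Eta: 52073146.000.
Minimum at Lambda.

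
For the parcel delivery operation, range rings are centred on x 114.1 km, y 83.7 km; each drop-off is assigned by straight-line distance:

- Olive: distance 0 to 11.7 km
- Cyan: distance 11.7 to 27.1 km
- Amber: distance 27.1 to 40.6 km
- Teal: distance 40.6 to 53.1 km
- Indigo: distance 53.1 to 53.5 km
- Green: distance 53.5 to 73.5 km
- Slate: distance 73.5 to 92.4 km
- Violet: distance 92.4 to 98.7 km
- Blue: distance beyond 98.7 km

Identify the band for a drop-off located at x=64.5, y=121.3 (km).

Green

Distance = √((64.5−114.1)² + (121.3−83.7)²) = √(2460.160 + 1413.760) = 62.241 km.
53.5 ≤ 62.241 < 73.5 → Green.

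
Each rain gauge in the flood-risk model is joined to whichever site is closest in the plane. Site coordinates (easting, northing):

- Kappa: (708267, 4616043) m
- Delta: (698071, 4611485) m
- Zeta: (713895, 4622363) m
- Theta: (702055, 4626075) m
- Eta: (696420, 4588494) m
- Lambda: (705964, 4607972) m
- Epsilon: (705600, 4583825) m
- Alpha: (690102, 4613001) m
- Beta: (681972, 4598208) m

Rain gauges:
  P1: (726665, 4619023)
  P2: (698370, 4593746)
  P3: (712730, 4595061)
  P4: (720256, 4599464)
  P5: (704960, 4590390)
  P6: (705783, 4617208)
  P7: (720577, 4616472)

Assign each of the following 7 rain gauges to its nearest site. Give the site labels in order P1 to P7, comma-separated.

Zeta, Eta, Epsilon, Lambda, Epsilon, Kappa, Zeta

P1 → Zeta (d²=174228500.00)
P2 → Eta (d²=31386004.00)
P3 → Epsilon (d²=177084596.00)
P4 → Lambda (d²=276647328.00)
P5 → Epsilon (d²=43508825.00)
P6 → Kappa (d²=7527481.00)
P7 → Zeta (d²=79353005.00)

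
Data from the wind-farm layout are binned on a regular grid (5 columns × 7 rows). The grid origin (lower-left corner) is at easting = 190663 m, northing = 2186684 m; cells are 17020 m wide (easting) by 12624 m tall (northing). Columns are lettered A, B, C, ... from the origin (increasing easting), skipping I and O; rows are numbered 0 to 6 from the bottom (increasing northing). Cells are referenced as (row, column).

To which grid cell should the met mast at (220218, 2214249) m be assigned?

Column index: ⌊(220218 − 190663) / 17020⌋ = ⌊1.736⌋ = 1 → column B
Row offset from origin: ⌊(2214249 − 2186684) / 12624⌋ = ⌊2.184⌋ = 2 → row 2

(2, B)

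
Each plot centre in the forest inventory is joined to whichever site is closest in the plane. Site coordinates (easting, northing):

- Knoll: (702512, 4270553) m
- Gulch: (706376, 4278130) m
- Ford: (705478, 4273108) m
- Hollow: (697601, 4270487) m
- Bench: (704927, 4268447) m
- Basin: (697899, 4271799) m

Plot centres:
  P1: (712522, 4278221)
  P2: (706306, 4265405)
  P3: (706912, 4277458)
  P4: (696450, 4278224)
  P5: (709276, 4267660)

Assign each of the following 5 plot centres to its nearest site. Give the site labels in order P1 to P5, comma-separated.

P1 → Gulch (d²=37781597.00)
P2 → Bench (d²=11155405.00)
P3 → Gulch (d²=738880.00)
P4 → Basin (d²=43380226.00)
P5 → Bench (d²=19533170.00)

Gulch, Bench, Gulch, Basin, Bench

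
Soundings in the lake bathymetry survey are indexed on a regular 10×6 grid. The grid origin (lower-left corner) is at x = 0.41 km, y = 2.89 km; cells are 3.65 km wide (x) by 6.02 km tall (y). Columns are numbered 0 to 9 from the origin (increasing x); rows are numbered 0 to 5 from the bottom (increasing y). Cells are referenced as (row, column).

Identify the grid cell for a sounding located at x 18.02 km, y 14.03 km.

(1, 4)

Column index: ⌊(18.02 − 0.41) / 3.65⌋ = ⌊4.825⌋ = 4
Row offset from origin: ⌊(14.03 − 2.89) / 6.02⌋ = ⌊1.850⌋ = 1 → row 1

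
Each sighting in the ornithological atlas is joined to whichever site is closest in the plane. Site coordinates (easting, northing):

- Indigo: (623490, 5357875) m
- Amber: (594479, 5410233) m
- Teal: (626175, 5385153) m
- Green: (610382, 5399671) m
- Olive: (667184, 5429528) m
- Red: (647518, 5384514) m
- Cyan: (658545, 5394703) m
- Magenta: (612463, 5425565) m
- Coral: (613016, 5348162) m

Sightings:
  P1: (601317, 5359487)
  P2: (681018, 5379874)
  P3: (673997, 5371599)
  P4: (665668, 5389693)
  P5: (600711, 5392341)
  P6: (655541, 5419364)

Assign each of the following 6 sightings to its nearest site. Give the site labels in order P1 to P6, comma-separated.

P1 → Coral (d²=265122226.00)
P2 → Cyan (d²=724934970.00)
P3 → Cyan (d²=772559120.00)
P4 → Cyan (d²=75837229.00)
P5 → Green (d²=147257141.00)
P6 → Olive (d²=238866345.00)

Coral, Cyan, Cyan, Cyan, Green, Olive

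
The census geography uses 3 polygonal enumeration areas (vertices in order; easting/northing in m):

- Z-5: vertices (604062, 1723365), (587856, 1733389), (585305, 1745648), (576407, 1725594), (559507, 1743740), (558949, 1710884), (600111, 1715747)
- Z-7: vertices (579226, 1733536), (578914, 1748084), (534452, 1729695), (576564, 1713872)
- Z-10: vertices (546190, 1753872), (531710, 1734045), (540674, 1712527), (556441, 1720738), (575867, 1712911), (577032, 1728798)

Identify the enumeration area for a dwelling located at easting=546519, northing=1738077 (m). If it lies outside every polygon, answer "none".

Cast a ray rightward from (546519, 1738077). For each polygon, the edges (by vertex number in listed order) whose endpoints lie on opposite sides of northing = 1738077, where each meets that height, and whether that is right or left of the point:
Z-5: 2–3 at easting≈586880.5 (right), 3–4 at easting≈581945.7 (right), 4–5 at easting≈564781.1 (right), 5–6 at easting≈559410.8 (right) → 4 crossings.
Z-7: 1–2 at easting≈579128.6 (right), 2–3 at easting≈554718.5 (right) → 2 crossings.
Z-10: 1–2 at easting≈534654.6 (left), 6–1 at easting≈565618.5 (right) → 1 crossing.
Only Z-10 has an odd count, so the point is inside Z-10.

Z-10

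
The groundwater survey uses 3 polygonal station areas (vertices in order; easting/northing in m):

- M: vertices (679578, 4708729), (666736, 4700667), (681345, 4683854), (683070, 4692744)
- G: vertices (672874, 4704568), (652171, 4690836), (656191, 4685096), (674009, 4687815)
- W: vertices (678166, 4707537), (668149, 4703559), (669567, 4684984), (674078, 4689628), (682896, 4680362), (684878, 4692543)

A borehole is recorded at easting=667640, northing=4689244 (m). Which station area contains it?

Cast a ray rightward from (667640, 4689244). For each polygon, the edges (by vertex number in listed order) whose endpoints lie on opposite sides of northing = 4689244, where each meets that height, and whether that is right or left of the point:
M: 2–3 at easting≈676661.6 (right), 3–4 at easting≈682390.9 (right) → 2 crossings.
G: 2–3 at easting≈653286.0 (left), 4–1 at easting≈673912.2 (right) → 1 crossing.
W: 2–3 at easting≈669241.8 (right), 3–4 at easting≈673705.0 (right), 4–5 at easting≈674443.4 (right), 5–6 at easting≈684341.2 (right) → 4 crossings.
Only G has an odd count, so the point is inside G.

G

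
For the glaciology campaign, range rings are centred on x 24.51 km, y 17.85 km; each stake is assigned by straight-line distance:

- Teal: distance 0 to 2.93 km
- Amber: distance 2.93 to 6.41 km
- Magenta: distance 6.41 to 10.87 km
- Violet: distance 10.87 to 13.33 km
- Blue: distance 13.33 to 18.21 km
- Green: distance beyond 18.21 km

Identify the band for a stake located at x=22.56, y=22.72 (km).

Amber

Distance = √((22.56−24.51)² + (22.72−17.85)²) = √(3.803 + 23.717) = 5.246 km.
2.93 ≤ 5.246 < 6.41 → Amber.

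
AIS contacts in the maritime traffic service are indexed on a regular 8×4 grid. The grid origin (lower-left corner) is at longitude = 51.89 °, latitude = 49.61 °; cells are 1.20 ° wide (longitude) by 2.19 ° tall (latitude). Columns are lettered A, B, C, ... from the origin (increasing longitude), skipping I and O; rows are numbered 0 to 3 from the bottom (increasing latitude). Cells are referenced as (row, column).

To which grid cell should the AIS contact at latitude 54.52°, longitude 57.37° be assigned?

Column index: ⌊(57.37 − 51.89) / 1.20⌋ = ⌊4.567⌋ = 4 → column E
Row offset from origin: ⌊(54.52 − 49.61) / 2.19⌋ = ⌊2.242⌋ = 2 → row 2

(2, E)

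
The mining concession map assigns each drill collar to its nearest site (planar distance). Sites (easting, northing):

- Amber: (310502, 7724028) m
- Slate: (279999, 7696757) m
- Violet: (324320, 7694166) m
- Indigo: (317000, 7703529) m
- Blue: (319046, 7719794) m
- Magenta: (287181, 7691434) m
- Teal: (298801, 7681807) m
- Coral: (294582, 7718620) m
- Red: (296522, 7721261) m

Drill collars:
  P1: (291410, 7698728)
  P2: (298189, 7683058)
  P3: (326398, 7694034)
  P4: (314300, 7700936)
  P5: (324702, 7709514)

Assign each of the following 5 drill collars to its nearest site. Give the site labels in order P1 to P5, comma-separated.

Magenta, Teal, Violet, Indigo, Indigo

P1 → Magenta (d²=71086877.00)
P2 → Teal (d²=1939545.00)
P3 → Violet (d²=4335508.00)
P4 → Indigo (d²=14013649.00)
P5 → Indigo (d²=95141029.00)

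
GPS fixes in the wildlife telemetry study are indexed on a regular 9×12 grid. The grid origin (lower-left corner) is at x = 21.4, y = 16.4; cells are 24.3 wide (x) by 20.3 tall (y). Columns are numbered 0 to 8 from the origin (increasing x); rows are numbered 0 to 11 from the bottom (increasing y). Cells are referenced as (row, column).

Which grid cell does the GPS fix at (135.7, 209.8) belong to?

Column index: ⌊(135.7 − 21.4) / 24.3⌋ = ⌊4.704⌋ = 4
Row offset from origin: ⌊(209.8 − 16.4) / 20.3⌋ = ⌊9.527⌋ = 9 → row 9

(9, 4)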